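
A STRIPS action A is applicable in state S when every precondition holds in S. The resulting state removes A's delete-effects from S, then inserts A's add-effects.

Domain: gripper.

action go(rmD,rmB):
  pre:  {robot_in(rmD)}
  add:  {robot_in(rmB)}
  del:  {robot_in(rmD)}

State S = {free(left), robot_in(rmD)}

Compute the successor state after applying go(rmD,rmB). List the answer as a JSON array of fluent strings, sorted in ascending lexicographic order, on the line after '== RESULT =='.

Compute (S \ del) ∪ add:
  pre ⊆ S: {robot_in(rmD)} ⊆ S  — applicable
  S \ del = {free(left)}
  ∪ add   = {free(left), robot_in(rmB)}

== RESULT ==
["free(left)", "robot_in(rmB)"]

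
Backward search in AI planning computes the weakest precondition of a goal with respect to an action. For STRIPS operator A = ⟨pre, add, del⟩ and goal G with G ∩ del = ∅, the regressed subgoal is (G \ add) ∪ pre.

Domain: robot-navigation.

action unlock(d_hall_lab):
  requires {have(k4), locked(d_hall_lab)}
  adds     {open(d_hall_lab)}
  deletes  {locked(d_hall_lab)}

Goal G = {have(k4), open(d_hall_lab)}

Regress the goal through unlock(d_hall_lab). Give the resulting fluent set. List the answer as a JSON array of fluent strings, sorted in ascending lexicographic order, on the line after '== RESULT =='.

Regress:
  G ∩ del = {}  (empty — regression defined)
  G \ add = {have(k4), open(d_hall_lab)} \ {open(d_hall_lab)} = {have(k4)}
  ∪ pre   = {have(k4)} ∪ {have(k4), locked(d_hall_lab)}
          = {have(k4), locked(d_hall_lab)}

== RESULT ==
["have(k4)", "locked(d_hall_lab)"]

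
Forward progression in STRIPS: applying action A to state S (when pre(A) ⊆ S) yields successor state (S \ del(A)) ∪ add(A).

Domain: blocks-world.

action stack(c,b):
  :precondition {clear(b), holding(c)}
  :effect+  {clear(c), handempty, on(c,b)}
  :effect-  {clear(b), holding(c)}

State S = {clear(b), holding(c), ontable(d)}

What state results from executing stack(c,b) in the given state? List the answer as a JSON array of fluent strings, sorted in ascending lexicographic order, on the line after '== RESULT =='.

Progress:
  pre ⊆ S: {clear(b), holding(c)} ⊆ S  — applicable
  S \ del = {ontable(d)}
  ∪ add   = {clear(c), handempty, on(c,b), ontable(d)}

== RESULT ==
["clear(c)", "handempty", "on(c,b)", "ontable(d)"]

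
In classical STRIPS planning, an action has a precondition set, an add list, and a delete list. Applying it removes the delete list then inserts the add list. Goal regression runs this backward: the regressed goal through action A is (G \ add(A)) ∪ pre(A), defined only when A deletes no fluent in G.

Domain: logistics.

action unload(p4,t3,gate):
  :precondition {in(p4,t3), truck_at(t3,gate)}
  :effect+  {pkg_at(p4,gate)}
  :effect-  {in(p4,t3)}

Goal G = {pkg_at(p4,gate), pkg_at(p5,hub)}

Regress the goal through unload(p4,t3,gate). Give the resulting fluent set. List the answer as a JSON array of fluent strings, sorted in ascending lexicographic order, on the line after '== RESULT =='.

Compute (G \ add) ∪ pre:
  G ∩ del = {}  (empty — regression defined)
  G \ add = {pkg_at(p4,gate), pkg_at(p5,hub)} \ {pkg_at(p4,gate)} = {pkg_at(p5,hub)}
  ∪ pre   = {pkg_at(p5,hub)} ∪ {in(p4,t3), truck_at(t3,gate)}
          = {in(p4,t3), pkg_at(p5,hub), truck_at(t3,gate)}

== RESULT ==
["in(p4,t3)", "pkg_at(p5,hub)", "truck_at(t3,gate)"]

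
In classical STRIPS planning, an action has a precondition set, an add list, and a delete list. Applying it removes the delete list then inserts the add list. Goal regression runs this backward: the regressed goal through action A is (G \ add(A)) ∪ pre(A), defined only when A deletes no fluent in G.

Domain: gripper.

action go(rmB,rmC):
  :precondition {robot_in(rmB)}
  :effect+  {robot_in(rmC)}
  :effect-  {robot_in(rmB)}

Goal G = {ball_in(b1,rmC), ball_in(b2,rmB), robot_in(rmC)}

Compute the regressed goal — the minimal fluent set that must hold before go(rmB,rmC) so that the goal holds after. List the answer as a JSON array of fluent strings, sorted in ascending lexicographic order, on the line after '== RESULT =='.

Compute (G \ add) ∪ pre:
  G ∩ del = {}  (empty — regression defined)
  G \ add = {ball_in(b1,rmC), ball_in(b2,rmB), robot_in(rmC)} \ {robot_in(rmC)} = {ball_in(b1,rmC), ball_in(b2,rmB)}
  ∪ pre   = {ball_in(b1,rmC), ball_in(b2,rmB)} ∪ {robot_in(rmB)}
          = {ball_in(b1,rmC), ball_in(b2,rmB), robot_in(rmB)}

== RESULT ==
["ball_in(b1,rmC)", "ball_in(b2,rmB)", "robot_in(rmB)"]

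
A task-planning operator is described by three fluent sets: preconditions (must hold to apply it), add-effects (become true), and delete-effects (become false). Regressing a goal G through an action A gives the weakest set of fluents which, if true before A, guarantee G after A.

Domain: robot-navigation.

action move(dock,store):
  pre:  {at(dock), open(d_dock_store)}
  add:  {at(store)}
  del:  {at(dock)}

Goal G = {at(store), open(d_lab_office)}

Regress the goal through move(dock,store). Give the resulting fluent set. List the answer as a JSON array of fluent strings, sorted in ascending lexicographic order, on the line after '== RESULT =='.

Compute (G \ add) ∪ pre:
  G ∩ del = {}  (empty — regression defined)
  G \ add = {at(store), open(d_lab_office)} \ {at(store)} = {open(d_lab_office)}
  ∪ pre   = {open(d_lab_office)} ∪ {at(dock), open(d_dock_store)}
          = {at(dock), open(d_dock_store), open(d_lab_office)}

== RESULT ==
["at(dock)", "open(d_dock_store)", "open(d_lab_office)"]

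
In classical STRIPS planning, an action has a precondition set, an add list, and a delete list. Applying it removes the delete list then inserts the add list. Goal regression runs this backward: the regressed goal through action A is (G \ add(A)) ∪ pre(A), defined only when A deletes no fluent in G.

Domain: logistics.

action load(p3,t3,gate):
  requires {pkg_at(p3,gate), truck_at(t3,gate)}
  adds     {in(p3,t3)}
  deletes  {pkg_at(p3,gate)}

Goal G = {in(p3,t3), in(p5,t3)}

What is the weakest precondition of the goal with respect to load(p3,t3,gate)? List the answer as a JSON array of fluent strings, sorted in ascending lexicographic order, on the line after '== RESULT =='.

Compute (G \ add) ∪ pre:
  G ∩ del = {}  (empty — regression defined)
  G \ add = {in(p3,t3), in(p5,t3)} \ {in(p3,t3)} = {in(p5,t3)}
  ∪ pre   = {in(p5,t3)} ∪ {pkg_at(p3,gate), truck_at(t3,gate)}
          = {in(p5,t3), pkg_at(p3,gate), truck_at(t3,gate)}

== RESULT ==
["in(p5,t3)", "pkg_at(p3,gate)", "truck_at(t3,gate)"]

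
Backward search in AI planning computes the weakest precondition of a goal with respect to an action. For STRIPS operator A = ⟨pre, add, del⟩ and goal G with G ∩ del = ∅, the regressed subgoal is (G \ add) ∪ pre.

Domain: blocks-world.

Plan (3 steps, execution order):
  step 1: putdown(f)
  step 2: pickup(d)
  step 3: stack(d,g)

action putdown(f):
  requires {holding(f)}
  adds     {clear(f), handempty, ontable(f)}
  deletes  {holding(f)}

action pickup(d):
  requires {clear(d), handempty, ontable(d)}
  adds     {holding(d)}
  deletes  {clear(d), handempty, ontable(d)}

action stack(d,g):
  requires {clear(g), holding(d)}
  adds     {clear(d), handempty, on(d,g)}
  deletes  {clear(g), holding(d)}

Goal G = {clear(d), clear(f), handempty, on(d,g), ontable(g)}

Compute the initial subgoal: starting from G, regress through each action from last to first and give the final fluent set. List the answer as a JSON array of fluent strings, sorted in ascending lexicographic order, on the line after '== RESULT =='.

Regress step by step:
  through step 3 (stack(d,g)): drop {clear(d), handempty, on(d,g)}, keep {clear(f), ontable(g)}, require {clear(g), holding(d)}
    → {clear(f), clear(g), holding(d), ontable(g)}
  through step 2 (pickup(d)): drop {holding(d)}, keep {clear(f), clear(g), ontable(g)}, require {clear(d), handempty, ontable(d)}
    → {clear(d), clear(f), clear(g), handempty, ontable(d), ontable(g)}
  through step 1 (putdown(f)): drop {clear(f), handempty}, keep {clear(d), clear(g), ontable(d), ontable(g)}, require {holding(f)}
    → {clear(d), clear(g), holding(f), ontable(d), ontable(g)}

== RESULT ==
["clear(d)", "clear(g)", "holding(f)", "ontable(d)", "ontable(g)"]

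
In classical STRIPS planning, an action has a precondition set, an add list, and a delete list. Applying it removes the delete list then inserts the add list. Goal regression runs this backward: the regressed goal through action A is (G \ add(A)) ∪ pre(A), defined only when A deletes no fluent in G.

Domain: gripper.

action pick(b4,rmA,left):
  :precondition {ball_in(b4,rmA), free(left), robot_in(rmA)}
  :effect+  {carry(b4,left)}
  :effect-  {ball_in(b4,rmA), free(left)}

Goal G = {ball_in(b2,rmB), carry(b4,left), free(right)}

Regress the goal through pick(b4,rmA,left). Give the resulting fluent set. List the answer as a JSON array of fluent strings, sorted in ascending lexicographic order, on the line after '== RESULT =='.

Compute (G \ add) ∪ pre:
  G ∩ del = {}  (empty — regression defined)
  G \ add = {ball_in(b2,rmB), carry(b4,left), free(right)} \ {carry(b4,left)} = {ball_in(b2,rmB), free(right)}
  ∪ pre   = {ball_in(b2,rmB), free(right)} ∪ {ball_in(b4,rmA), free(left), robot_in(rmA)}
          = {ball_in(b2,rmB), ball_in(b4,rmA), free(left), free(right), robot_in(rmA)}

== RESULT ==
["ball_in(b2,rmB)", "ball_in(b4,rmA)", "free(left)", "free(right)", "robot_in(rmA)"]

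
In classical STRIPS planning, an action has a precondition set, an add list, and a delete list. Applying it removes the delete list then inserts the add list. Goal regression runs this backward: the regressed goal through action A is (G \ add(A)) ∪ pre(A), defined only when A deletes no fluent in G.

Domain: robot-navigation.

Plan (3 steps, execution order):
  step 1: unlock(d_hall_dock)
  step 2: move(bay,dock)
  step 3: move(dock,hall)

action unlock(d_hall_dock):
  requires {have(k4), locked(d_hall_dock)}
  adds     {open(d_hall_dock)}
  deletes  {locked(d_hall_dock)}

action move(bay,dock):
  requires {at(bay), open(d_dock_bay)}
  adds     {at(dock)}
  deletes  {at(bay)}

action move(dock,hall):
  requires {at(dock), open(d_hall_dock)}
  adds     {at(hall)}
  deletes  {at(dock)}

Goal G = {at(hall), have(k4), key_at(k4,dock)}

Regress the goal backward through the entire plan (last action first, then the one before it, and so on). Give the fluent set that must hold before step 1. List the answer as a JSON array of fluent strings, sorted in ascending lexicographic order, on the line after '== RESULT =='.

Work backward from the goal:
  through step 3 (move(dock,hall)): drop {at(hall)}, keep {have(k4), key_at(k4,dock)}, require {at(dock), open(d_hall_dock)}
    → {at(dock), have(k4), key_at(k4,dock), open(d_hall_dock)}
  through step 2 (move(bay,dock)): drop {at(dock)}, keep {have(k4), key_at(k4,dock), open(d_hall_dock)}, require {at(bay), open(d_dock_bay)}
    → {at(bay), have(k4), key_at(k4,dock), open(d_dock_bay), open(d_hall_dock)}
  through step 1 (unlock(d_hall_dock)): drop {open(d_hall_dock)}, keep {at(bay), have(k4), key_at(k4,dock), open(d_dock_bay)}, require {have(k4), locked(d_hall_dock)}
    → {at(bay), have(k4), key_at(k4,dock), locked(d_hall_dock), open(d_dock_bay)}

== RESULT ==
["at(bay)", "have(k4)", "key_at(k4,dock)", "locked(d_hall_dock)", "open(d_dock_bay)"]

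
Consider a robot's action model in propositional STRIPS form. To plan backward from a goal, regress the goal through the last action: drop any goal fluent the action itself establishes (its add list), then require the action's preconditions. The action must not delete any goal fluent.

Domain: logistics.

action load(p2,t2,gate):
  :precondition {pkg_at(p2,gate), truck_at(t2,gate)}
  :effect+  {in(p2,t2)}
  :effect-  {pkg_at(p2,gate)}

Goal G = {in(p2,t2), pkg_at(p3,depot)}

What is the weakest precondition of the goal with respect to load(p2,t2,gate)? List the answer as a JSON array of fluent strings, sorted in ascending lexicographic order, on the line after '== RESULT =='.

Regress:
  G ∩ del = {}  (empty — regression defined)
  G \ add = {in(p2,t2), pkg_at(p3,depot)} \ {in(p2,t2)} = {pkg_at(p3,depot)}
  ∪ pre   = {pkg_at(p3,depot)} ∪ {pkg_at(p2,gate), truck_at(t2,gate)}
          = {pkg_at(p2,gate), pkg_at(p3,depot), truck_at(t2,gate)}

== RESULT ==
["pkg_at(p2,gate)", "pkg_at(p3,depot)", "truck_at(t2,gate)"]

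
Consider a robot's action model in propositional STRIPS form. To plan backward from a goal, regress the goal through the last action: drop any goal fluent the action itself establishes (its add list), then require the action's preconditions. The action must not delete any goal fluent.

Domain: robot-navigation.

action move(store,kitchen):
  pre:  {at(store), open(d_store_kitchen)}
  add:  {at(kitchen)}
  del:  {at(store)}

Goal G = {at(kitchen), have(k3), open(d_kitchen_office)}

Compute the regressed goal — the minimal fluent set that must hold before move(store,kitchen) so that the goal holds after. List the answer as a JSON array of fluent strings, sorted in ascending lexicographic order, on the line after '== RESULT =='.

Compute (G \ add) ∪ pre:
  G ∩ del = {}  (empty — regression defined)
  G \ add = {at(kitchen), have(k3), open(d_kitchen_office)} \ {at(kitchen)} = {have(k3), open(d_kitchen_office)}
  ∪ pre   = {have(k3), open(d_kitchen_office)} ∪ {at(store), open(d_store_kitchen)}
          = {at(store), have(k3), open(d_kitchen_office), open(d_store_kitchen)}

== RESULT ==
["at(store)", "have(k3)", "open(d_kitchen_office)", "open(d_store_kitchen)"]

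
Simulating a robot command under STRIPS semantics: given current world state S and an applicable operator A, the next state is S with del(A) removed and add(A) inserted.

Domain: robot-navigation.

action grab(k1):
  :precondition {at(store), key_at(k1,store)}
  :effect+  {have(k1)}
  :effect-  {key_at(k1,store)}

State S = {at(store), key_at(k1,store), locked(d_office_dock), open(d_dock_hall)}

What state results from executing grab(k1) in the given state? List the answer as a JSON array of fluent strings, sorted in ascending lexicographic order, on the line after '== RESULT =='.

Compute (S \ del) ∪ add:
  pre ⊆ S: {at(store), key_at(k1,store)} ⊆ S  — applicable
  S \ del = {at(store), locked(d_office_dock), open(d_dock_hall)}
  ∪ add   = {at(store), have(k1), locked(d_office_dock), open(d_dock_hall)}

== RESULT ==
["at(store)", "have(k1)", "locked(d_office_dock)", "open(d_dock_hall)"]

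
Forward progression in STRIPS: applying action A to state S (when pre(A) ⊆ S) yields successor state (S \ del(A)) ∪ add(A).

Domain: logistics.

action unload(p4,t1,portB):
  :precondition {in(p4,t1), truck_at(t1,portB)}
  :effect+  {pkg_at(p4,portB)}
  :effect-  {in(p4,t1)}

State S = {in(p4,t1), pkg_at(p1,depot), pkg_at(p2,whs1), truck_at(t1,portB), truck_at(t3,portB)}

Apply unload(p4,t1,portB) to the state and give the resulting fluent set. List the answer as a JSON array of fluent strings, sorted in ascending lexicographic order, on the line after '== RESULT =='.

Compute (S \ del) ∪ add:
  pre ⊆ S: {in(p4,t1), truck_at(t1,portB)} ⊆ S  — applicable
  S \ del = {pkg_at(p1,depot), pkg_at(p2,whs1), truck_at(t1,portB), truck_at(t3,portB)}
  ∪ add   = {pkg_at(p1,depot), pkg_at(p2,whs1), pkg_at(p4,portB), truck_at(t1,portB), truck_at(t3,portB)}

== RESULT ==
["pkg_at(p1,depot)", "pkg_at(p2,whs1)", "pkg_at(p4,portB)", "truck_at(t1,portB)", "truck_at(t3,portB)"]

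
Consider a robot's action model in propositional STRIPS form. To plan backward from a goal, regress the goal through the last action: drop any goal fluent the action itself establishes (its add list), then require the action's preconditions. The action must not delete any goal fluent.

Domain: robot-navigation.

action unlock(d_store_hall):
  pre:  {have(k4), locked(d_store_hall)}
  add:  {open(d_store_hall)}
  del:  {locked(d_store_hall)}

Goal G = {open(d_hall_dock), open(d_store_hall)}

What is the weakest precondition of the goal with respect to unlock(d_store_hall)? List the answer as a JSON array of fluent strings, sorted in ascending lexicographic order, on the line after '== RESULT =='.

Regress:
  G ∩ del = {}  (empty — regression defined)
  G \ add = {open(d_hall_dock), open(d_store_hall)} \ {open(d_store_hall)} = {open(d_hall_dock)}
  ∪ pre   = {open(d_hall_dock)} ∪ {have(k4), locked(d_store_hall)}
          = {have(k4), locked(d_store_hall), open(d_hall_dock)}

== RESULT ==
["have(k4)", "locked(d_store_hall)", "open(d_hall_dock)"]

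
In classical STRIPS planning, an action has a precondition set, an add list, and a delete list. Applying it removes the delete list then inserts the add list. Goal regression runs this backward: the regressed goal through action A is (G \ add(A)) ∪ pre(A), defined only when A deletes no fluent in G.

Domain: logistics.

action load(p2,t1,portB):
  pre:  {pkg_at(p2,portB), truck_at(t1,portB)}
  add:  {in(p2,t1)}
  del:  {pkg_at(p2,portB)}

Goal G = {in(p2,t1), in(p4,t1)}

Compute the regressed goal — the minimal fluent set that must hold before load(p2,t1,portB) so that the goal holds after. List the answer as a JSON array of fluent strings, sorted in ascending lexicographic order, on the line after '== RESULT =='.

Regress:
  G ∩ del = {}  (empty — regression defined)
  G \ add = {in(p2,t1), in(p4,t1)} \ {in(p2,t1)} = {in(p4,t1)}
  ∪ pre   = {in(p4,t1)} ∪ {pkg_at(p2,portB), truck_at(t1,portB)}
          = {in(p4,t1), pkg_at(p2,portB), truck_at(t1,portB)}

== RESULT ==
["in(p4,t1)", "pkg_at(p2,portB)", "truck_at(t1,portB)"]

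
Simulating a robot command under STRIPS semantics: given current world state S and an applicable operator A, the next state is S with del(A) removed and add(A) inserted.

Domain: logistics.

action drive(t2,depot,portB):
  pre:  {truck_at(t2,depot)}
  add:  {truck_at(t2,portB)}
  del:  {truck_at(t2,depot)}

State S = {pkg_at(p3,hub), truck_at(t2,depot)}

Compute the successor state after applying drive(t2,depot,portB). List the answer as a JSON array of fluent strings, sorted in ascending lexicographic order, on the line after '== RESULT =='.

Progress:
  pre ⊆ S: {truck_at(t2,depot)} ⊆ S  — applicable
  S \ del = {pkg_at(p3,hub)}
  ∪ add   = {pkg_at(p3,hub), truck_at(t2,portB)}

== RESULT ==
["pkg_at(p3,hub)", "truck_at(t2,portB)"]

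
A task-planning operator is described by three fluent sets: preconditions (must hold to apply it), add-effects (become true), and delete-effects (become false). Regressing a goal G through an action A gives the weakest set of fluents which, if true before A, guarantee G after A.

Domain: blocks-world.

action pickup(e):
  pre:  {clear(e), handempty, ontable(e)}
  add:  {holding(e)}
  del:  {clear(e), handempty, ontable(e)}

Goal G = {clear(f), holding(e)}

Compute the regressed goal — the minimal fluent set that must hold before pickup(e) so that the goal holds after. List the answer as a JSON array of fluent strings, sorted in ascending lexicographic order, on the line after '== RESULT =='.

Regress:
  G ∩ del = {}  (empty — regression defined)
  G \ add = {clear(f), holding(e)} \ {holding(e)} = {clear(f)}
  ∪ pre   = {clear(f)} ∪ {clear(e), handempty, ontable(e)}
          = {clear(e), clear(f), handempty, ontable(e)}

== RESULT ==
["clear(e)", "clear(f)", "handempty", "ontable(e)"]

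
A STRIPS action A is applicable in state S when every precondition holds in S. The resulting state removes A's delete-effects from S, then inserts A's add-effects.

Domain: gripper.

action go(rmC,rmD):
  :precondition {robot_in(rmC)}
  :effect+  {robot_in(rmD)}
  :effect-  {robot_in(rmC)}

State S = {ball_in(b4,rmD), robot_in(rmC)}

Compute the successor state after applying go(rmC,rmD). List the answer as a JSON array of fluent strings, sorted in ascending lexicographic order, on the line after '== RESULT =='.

Progress:
  pre ⊆ S: {robot_in(rmC)} ⊆ S  — applicable
  S \ del = {ball_in(b4,rmD)}
  ∪ add   = {ball_in(b4,rmD), robot_in(rmD)}

== RESULT ==
["ball_in(b4,rmD)", "robot_in(rmD)"]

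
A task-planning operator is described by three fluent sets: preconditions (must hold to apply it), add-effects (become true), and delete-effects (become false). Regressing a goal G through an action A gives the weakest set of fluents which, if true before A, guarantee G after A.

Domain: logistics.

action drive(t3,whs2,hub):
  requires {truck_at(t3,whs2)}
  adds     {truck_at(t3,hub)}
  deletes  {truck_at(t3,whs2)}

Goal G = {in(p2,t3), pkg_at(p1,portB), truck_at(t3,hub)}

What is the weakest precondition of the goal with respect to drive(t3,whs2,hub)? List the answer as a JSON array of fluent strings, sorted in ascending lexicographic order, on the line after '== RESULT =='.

Compute (G \ add) ∪ pre:
  G ∩ del = {}  (empty — regression defined)
  G \ add = {in(p2,t3), pkg_at(p1,portB), truck_at(t3,hub)} \ {truck_at(t3,hub)} = {in(p2,t3), pkg_at(p1,portB)}
  ∪ pre   = {in(p2,t3), pkg_at(p1,portB)} ∪ {truck_at(t3,whs2)}
          = {in(p2,t3), pkg_at(p1,portB), truck_at(t3,whs2)}

== RESULT ==
["in(p2,t3)", "pkg_at(p1,portB)", "truck_at(t3,whs2)"]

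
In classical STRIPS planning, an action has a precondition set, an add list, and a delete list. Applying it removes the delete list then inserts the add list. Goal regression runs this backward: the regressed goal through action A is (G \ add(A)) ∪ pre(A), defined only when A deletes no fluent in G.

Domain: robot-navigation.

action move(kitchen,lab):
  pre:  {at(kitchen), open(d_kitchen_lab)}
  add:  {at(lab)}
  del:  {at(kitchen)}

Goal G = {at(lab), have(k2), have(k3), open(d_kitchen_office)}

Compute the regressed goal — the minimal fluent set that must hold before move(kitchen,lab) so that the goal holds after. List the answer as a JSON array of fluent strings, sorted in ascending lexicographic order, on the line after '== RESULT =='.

Compute (G \ add) ∪ pre:
  G ∩ del = {}  (empty — regression defined)
  G \ add = {at(lab), have(k2), have(k3), open(d_kitchen_office)} \ {at(lab)} = {have(k2), have(k3), open(d_kitchen_office)}
  ∪ pre   = {have(k2), have(k3), open(d_kitchen_office)} ∪ {at(kitchen), open(d_kitchen_lab)}
          = {at(kitchen), have(k2), have(k3), open(d_kitchen_lab), open(d_kitchen_office)}

== RESULT ==
["at(kitchen)", "have(k2)", "have(k3)", "open(d_kitchen_lab)", "open(d_kitchen_office)"]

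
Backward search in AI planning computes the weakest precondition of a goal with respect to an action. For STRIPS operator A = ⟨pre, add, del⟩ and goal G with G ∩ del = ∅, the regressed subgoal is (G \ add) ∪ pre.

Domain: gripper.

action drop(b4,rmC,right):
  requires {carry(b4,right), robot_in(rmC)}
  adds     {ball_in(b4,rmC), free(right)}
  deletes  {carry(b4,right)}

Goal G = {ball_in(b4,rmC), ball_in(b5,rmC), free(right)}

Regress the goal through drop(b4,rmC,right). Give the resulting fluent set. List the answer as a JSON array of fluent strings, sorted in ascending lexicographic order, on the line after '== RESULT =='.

Regress:
  G ∩ del = {}  (empty — regression defined)
  G \ add = {ball_in(b4,rmC), ball_in(b5,rmC), free(right)} \ {ball_in(b4,rmC), free(right)} = {ball_in(b5,rmC)}
  ∪ pre   = {ball_in(b5,rmC)} ∪ {carry(b4,right), robot_in(rmC)}
          = {ball_in(b5,rmC), carry(b4,right), robot_in(rmC)}

== RESULT ==
["ball_in(b5,rmC)", "carry(b4,right)", "robot_in(rmC)"]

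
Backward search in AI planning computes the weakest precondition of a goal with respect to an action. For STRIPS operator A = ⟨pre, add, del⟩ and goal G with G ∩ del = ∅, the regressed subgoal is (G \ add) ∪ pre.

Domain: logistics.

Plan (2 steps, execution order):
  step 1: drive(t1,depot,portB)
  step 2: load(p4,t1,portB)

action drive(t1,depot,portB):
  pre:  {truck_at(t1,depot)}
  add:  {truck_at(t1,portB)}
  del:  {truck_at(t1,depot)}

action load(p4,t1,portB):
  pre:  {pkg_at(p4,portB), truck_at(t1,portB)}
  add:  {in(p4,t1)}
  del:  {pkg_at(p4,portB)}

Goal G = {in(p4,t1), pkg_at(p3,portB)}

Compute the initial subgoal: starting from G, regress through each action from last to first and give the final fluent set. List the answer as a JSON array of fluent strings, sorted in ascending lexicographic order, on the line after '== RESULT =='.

Work backward from the goal:
  through step 2 (load(p4,t1,portB)): drop {in(p4,t1)}, keep {pkg_at(p3,portB)}, require {pkg_at(p4,portB), truck_at(t1,portB)}
    → {pkg_at(p3,portB), pkg_at(p4,portB), truck_at(t1,portB)}
  through step 1 (drive(t1,depot,portB)): drop {truck_at(t1,portB)}, keep {pkg_at(p3,portB), pkg_at(p4,portB)}, require {truck_at(t1,depot)}
    → {pkg_at(p3,portB), pkg_at(p4,portB), truck_at(t1,depot)}

== RESULT ==
["pkg_at(p3,portB)", "pkg_at(p4,portB)", "truck_at(t1,depot)"]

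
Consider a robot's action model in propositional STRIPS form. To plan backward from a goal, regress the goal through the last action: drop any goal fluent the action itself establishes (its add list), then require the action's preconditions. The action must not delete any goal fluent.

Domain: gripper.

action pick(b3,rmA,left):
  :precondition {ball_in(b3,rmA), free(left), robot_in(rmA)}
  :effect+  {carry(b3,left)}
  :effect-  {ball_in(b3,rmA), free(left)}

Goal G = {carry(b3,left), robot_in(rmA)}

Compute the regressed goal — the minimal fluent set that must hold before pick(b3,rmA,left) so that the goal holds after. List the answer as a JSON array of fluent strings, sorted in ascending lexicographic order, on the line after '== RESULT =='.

Compute (G \ add) ∪ pre:
  G ∩ del = {}  (empty — regression defined)
  G \ add = {carry(b3,left), robot_in(rmA)} \ {carry(b3,left)} = {robot_in(rmA)}
  ∪ pre   = {robot_in(rmA)} ∪ {ball_in(b3,rmA), free(left), robot_in(rmA)}
          = {ball_in(b3,rmA), free(left), robot_in(rmA)}

== RESULT ==
["ball_in(b3,rmA)", "free(left)", "robot_in(rmA)"]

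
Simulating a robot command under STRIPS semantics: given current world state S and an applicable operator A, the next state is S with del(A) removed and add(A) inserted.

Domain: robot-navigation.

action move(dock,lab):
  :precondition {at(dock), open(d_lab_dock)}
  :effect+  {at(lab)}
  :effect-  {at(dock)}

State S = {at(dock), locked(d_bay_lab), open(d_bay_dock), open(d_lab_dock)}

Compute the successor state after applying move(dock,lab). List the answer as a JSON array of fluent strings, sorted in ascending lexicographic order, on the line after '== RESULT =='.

Progress:
  pre ⊆ S: {at(dock), open(d_lab_dock)} ⊆ S  — applicable
  S \ del = {locked(d_bay_lab), open(d_bay_dock), open(d_lab_dock)}
  ∪ add   = {at(lab), locked(d_bay_lab), open(d_bay_dock), open(d_lab_dock)}

== RESULT ==
["at(lab)", "locked(d_bay_lab)", "open(d_bay_dock)", "open(d_lab_dock)"]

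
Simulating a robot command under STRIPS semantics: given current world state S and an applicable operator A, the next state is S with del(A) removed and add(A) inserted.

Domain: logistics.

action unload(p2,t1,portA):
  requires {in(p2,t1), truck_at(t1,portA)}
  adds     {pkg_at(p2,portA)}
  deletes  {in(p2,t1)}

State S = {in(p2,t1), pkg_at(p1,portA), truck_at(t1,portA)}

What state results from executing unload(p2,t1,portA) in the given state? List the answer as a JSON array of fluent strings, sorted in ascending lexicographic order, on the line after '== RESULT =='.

Compute (S \ del) ∪ add:
  pre ⊆ S: {in(p2,t1), truck_at(t1,portA)} ⊆ S  — applicable
  S \ del = {pkg_at(p1,portA), truck_at(t1,portA)}
  ∪ add   = {pkg_at(p1,portA), pkg_at(p2,portA), truck_at(t1,portA)}

== RESULT ==
["pkg_at(p1,portA)", "pkg_at(p2,portA)", "truck_at(t1,portA)"]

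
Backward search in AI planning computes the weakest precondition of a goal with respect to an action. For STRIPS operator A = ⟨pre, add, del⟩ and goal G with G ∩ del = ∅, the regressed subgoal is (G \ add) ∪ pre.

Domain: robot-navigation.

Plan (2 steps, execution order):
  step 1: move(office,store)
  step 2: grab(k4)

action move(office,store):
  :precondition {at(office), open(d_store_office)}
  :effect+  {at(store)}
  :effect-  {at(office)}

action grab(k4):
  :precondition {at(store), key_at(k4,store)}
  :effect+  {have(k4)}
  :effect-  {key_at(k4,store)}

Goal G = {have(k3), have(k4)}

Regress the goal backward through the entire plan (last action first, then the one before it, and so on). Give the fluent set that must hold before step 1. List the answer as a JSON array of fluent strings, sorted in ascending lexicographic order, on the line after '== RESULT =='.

Work backward from the goal:
  through step 2 (grab(k4)): drop {have(k4)}, keep {have(k3)}, require {at(store), key_at(k4,store)}
    → {at(store), have(k3), key_at(k4,store)}
  through step 1 (move(office,store)): drop {at(store)}, keep {have(k3), key_at(k4,store)}, require {at(office), open(d_store_office)}
    → {at(office), have(k3), key_at(k4,store), open(d_store_office)}

== RESULT ==
["at(office)", "have(k3)", "key_at(k4,store)", "open(d_store_office)"]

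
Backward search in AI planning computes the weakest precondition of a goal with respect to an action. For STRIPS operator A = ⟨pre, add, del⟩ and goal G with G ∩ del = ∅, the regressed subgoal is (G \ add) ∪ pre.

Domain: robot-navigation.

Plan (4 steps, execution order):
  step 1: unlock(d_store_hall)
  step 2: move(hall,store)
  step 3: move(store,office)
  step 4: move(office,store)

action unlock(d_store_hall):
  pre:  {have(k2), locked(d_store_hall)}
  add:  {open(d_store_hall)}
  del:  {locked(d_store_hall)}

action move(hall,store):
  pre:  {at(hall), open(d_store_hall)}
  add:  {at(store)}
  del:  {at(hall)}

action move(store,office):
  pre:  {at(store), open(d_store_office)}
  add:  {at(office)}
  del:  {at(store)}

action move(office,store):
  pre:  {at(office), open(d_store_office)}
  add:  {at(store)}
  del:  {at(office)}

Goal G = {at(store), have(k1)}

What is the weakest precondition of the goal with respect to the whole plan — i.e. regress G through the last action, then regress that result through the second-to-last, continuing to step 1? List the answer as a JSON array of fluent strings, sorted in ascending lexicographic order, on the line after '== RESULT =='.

Regress step by step:
  through step 4 (move(office,store)): drop {at(store)}, keep {have(k1)}, require {at(office), open(d_store_office)}
    → {at(office), have(k1), open(d_store_office)}
  through step 3 (move(store,office)): drop {at(office)}, keep {have(k1), open(d_store_office)}, require {at(store), open(d_store_office)}
    → {at(store), have(k1), open(d_store_office)}
  through step 2 (move(hall,store)): drop {at(store)}, keep {have(k1), open(d_store_office)}, require {at(hall), open(d_store_hall)}
    → {at(hall), have(k1), open(d_store_hall), open(d_store_office)}
  through step 1 (unlock(d_store_hall)): drop {open(d_store_hall)}, keep {at(hall), have(k1), open(d_store_office)}, require {have(k2), locked(d_store_hall)}
    → {at(hall), have(k1), have(k2), locked(d_store_hall), open(d_store_office)}

== RESULT ==
["at(hall)", "have(k1)", "have(k2)", "locked(d_store_hall)", "open(d_store_office)"]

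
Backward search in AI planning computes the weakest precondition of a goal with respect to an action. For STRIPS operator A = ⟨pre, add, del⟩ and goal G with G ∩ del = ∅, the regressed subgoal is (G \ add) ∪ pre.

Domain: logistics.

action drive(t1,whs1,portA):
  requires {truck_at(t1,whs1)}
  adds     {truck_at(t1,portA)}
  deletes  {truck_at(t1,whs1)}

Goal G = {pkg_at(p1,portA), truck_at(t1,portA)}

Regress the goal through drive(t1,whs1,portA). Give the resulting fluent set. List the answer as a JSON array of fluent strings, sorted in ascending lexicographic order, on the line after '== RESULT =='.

Regress:
  G ∩ del = {}  (empty — regression defined)
  G \ add = {pkg_at(p1,portA), truck_at(t1,portA)} \ {truck_at(t1,portA)} = {pkg_at(p1,portA)}
  ∪ pre   = {pkg_at(p1,portA)} ∪ {truck_at(t1,whs1)}
          = {pkg_at(p1,portA), truck_at(t1,whs1)}

== RESULT ==
["pkg_at(p1,portA)", "truck_at(t1,whs1)"]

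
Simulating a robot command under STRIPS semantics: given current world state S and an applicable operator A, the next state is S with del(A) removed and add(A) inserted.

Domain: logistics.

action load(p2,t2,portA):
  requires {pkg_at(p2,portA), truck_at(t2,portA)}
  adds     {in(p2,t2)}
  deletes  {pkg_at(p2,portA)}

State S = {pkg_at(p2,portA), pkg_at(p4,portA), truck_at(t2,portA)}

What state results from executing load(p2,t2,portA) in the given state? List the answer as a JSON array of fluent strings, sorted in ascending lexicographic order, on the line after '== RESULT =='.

Compute (S \ del) ∪ add:
  pre ⊆ S: {pkg_at(p2,portA), truck_at(t2,portA)} ⊆ S  — applicable
  S \ del = {pkg_at(p4,portA), truck_at(t2,portA)}
  ∪ add   = {in(p2,t2), pkg_at(p4,portA), truck_at(t2,portA)}

== RESULT ==
["in(p2,t2)", "pkg_at(p4,portA)", "truck_at(t2,portA)"]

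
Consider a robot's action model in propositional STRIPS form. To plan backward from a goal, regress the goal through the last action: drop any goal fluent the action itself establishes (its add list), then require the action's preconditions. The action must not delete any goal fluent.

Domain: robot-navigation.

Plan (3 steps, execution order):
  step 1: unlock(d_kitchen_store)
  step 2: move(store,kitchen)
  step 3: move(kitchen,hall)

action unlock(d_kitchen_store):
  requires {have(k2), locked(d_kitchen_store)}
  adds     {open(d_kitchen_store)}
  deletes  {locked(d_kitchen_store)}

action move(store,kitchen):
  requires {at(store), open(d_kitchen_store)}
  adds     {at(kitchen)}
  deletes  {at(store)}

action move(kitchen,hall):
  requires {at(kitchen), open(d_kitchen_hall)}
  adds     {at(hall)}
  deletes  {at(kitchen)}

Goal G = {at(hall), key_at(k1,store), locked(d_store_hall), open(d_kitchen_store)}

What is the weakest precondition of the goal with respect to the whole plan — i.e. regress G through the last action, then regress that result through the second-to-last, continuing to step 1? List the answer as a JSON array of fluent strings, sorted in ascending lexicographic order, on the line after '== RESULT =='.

Regress step by step:
  through step 3 (move(kitchen,hall)): drop {at(hall)}, keep {key_at(k1,store), locked(d_store_hall), open(d_kitchen_store)}, require {at(kitchen), open(d_kitchen_hall)}
    → {at(kitchen), key_at(k1,store), locked(d_store_hall), open(d_kitchen_hall), open(d_kitchen_store)}
  through step 2 (move(store,kitchen)): drop {at(kitchen)}, keep {key_at(k1,store), locked(d_store_hall), open(d_kitchen_hall), open(d_kitchen_store)}, require {at(store), open(d_kitchen_store)}
    → {at(store), key_at(k1,store), locked(d_store_hall), open(d_kitchen_hall), open(d_kitchen_store)}
  through step 1 (unlock(d_kitchen_store)): drop {open(d_kitchen_store)}, keep {at(store), key_at(k1,store), locked(d_store_hall), open(d_kitchen_hall)}, require {have(k2), locked(d_kitchen_store)}
    → {at(store), have(k2), key_at(k1,store), locked(d_kitchen_store), locked(d_store_hall), open(d_kitchen_hall)}

== RESULT ==
["at(store)", "have(k2)", "key_at(k1,store)", "locked(d_kitchen_store)", "locked(d_store_hall)", "open(d_kitchen_hall)"]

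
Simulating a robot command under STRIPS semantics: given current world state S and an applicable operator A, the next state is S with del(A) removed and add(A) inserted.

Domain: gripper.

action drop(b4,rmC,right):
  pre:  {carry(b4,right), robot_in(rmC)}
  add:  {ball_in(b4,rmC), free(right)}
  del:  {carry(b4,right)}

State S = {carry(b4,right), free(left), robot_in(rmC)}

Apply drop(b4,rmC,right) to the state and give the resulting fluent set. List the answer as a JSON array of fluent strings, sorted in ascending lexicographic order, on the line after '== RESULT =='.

Progress:
  pre ⊆ S: {carry(b4,right), robot_in(rmC)} ⊆ S  — applicable
  S \ del = {free(left), robot_in(rmC)}
  ∪ add   = {ball_in(b4,rmC), free(left), free(right), robot_in(rmC)}

== RESULT ==
["ball_in(b4,rmC)", "free(left)", "free(right)", "robot_in(rmC)"]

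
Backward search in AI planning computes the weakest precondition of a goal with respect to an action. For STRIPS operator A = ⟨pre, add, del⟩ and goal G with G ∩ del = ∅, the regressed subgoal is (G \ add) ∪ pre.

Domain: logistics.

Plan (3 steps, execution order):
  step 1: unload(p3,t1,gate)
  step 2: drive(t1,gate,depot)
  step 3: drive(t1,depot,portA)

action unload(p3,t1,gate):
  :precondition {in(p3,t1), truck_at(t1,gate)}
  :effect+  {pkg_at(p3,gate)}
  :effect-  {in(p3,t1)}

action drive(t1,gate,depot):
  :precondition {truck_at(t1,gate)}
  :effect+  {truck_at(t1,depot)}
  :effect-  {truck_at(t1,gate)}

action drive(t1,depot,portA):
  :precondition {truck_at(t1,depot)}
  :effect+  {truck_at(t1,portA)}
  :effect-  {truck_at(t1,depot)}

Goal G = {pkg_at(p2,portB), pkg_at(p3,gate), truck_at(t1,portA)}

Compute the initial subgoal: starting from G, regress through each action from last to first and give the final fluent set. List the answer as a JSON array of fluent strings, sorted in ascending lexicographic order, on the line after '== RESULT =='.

Regress step by step:
  through step 3 (drive(t1,depot,portA)): drop {truck_at(t1,portA)}, keep {pkg_at(p2,portB), pkg_at(p3,gate)}, require {truck_at(t1,depot)}
    → {pkg_at(p2,portB), pkg_at(p3,gate), truck_at(t1,depot)}
  through step 2 (drive(t1,gate,depot)): drop {truck_at(t1,depot)}, keep {pkg_at(p2,portB), pkg_at(p3,gate)}, require {truck_at(t1,gate)}
    → {pkg_at(p2,portB), pkg_at(p3,gate), truck_at(t1,gate)}
  through step 1 (unload(p3,t1,gate)): drop {pkg_at(p3,gate)}, keep {pkg_at(p2,portB), truck_at(t1,gate)}, require {in(p3,t1), truck_at(t1,gate)}
    → {in(p3,t1), pkg_at(p2,portB), truck_at(t1,gate)}

== RESULT ==
["in(p3,t1)", "pkg_at(p2,portB)", "truck_at(t1,gate)"]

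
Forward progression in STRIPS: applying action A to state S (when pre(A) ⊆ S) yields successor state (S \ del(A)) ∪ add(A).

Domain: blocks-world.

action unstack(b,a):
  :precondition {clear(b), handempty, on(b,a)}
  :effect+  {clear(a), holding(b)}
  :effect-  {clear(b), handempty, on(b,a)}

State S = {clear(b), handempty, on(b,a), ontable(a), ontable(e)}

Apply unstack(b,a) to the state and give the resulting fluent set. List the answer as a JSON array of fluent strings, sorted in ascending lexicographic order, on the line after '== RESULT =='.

Progress:
  pre ⊆ S: {clear(b), handempty, on(b,a)} ⊆ S  — applicable
  S \ del = {ontable(a), ontable(e)}
  ∪ add   = {clear(a), holding(b), ontable(a), ontable(e)}

== RESULT ==
["clear(a)", "holding(b)", "ontable(a)", "ontable(e)"]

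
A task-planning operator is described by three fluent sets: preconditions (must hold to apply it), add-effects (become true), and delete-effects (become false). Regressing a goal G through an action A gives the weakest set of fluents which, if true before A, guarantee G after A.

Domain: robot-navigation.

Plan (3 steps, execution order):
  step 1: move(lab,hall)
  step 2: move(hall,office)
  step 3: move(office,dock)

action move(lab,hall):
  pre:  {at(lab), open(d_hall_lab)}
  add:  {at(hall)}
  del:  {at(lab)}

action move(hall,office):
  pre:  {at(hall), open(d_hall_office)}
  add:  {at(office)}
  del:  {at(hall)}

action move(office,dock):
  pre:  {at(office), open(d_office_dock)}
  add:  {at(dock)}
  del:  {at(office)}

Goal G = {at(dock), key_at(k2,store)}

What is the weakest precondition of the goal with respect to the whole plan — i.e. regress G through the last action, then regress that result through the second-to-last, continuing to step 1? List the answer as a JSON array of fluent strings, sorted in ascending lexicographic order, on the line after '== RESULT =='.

Regress step by step:
  through step 3 (move(office,dock)): drop {at(dock)}, keep {key_at(k2,store)}, require {at(office), open(d_office_dock)}
    → {at(office), key_at(k2,store), open(d_office_dock)}
  through step 2 (move(hall,office)): drop {at(office)}, keep {key_at(k2,store), open(d_office_dock)}, require {at(hall), open(d_hall_office)}
    → {at(hall), key_at(k2,store), open(d_hall_office), open(d_office_dock)}
  through step 1 (move(lab,hall)): drop {at(hall)}, keep {key_at(k2,store), open(d_hall_office), open(d_office_dock)}, require {at(lab), open(d_hall_lab)}
    → {at(lab), key_at(k2,store), open(d_hall_lab), open(d_hall_office), open(d_office_dock)}

== RESULT ==
["at(lab)", "key_at(k2,store)", "open(d_hall_lab)", "open(d_hall_office)", "open(d_office_dock)"]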